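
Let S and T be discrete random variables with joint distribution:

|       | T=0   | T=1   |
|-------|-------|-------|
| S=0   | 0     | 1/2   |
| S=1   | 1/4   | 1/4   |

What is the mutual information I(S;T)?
Marginal P(S) (row sums):
  P(S=0) = 0 + 1/2 = 1/2
  P(S=1) = 1/4 + 1/4 = 1/2
Marginal P(T) (column sums):
  P(T=0) = 0 + 1/4 = 1/4
  P(T=1) = 1/2 + 1/4 = 3/4

H(S) = -[(1/2)·log₂(1/2) + (1/2)·log₂(1/2)]
  = 0.5000 + 0.5000
  = 1.0000 bits
H(T) = -[(1/4)·log₂(1/4) + (3/4)·log₂(3/4)]
  = 0.5000 + 0.3113
  = 0.8113 bits
H(S,T) = -[(1/2)·log₂(1/2) + (1/4)·log₂(1/4) + (1/4)·log₂(1/4)]
  = 0.5000 + 0.5000 + 0.5000
  = 1.5000 bits

I(S;T) = H(S) + H(T) - H(S,T)
  = 1.0000 + 0.8113 - 1.5000
  = 0.3113 bits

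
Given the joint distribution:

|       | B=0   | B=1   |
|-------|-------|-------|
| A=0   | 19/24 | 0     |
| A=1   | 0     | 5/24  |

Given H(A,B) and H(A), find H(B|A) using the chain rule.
From the chain rule: H(A,B) = H(A) + H(B|A)
Therefore: H(B|A) = H(A,B) - H(A)

H(A,B) = -[(19/24)·log₂(19/24) + (5/24)·log₂(5/24)]
  = 0.2668 + 0.4715
  = 0.7383 bits
Marginal P(A) (row sums):
  P(A=0) = 19/24 + 0 = 19/24
  P(A=1) = 0 + 5/24 = 5/24
H(A) = -[(19/24)·log₂(19/24) + (5/24)·log₂(5/24)]
  = 0.2668 + 0.4715
  = 0.7383 bits

H(B|A) = 0.7383 - 0.7383 = 0.0000 bits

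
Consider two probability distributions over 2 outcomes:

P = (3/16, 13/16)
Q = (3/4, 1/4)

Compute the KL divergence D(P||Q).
D(P||Q) = Σ P(i) log₂(P(i)/Q(i))
  i=0: (3/16) × log₂((3/16)/(3/4)) = (3/16) × log₂(1/4) = -0.3750
  i=1: (13/16) × log₂((13/16)/(1/4)) = (13/16) × log₂(13/4) = 1.3816
D(P||Q) = -0.3750 + 1.3816
  = 1.0066 bits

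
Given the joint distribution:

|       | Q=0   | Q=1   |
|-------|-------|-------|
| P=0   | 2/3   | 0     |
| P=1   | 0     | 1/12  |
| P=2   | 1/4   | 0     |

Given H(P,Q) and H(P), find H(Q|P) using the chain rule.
From the chain rule: H(P,Q) = H(P) + H(Q|P)
Therefore: H(Q|P) = H(P,Q) - H(P)

H(P,Q) = -[(2/3)·log₂(2/3) + (1/12)·log₂(1/12) + (1/4)·log₂(1/4)]
  = 0.3900 + 0.2987 + 0.5000
  = 1.1887 bits
Marginal P(P) (row sums):
  P(P=0) = 2/3 + 0 = 2/3
  P(P=1) = 0 + 1/12 = 1/12
  P(P=2) = 1/4 + 0 = 1/4
H(P) = -[(2/3)·log₂(2/3) + (1/12)·log₂(1/12) + (1/4)·log₂(1/4)]
  = 0.3900 + 0.2987 + 0.5000
  = 1.1887 bits

H(Q|P) = 1.1887 - 1.1887 = 0.0000 bits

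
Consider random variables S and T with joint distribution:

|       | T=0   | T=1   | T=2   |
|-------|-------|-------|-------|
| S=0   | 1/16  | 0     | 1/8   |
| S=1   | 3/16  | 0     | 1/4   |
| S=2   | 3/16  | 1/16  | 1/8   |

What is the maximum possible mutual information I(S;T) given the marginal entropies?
The upper bound on mutual information is I(S;T) ≤ min(H(S), H(T)).

Marginal P(S) (row sums):
  P(S=0) = 1/16 + 0 + 1/8 = 3/16
  P(S=1) = 3/16 + 0 + 1/4 = 7/16
  P(S=2) = 3/16 + 1/16 + 1/8 = 3/8
Marginal P(T) (column sums):
  P(T=0) = 1/16 + 3/16 + 3/16 = 7/16
  P(T=1) = 0 + 0 + 1/16 = 1/16
  P(T=2) = 1/8 + 1/4 + 1/8 = 1/2

H(S) = -[(3/16)·log₂(3/16) + (7/16)·log₂(7/16) + (3/8)·log₂(3/8)]
  = 0.4528 + 0.5218 + 0.5306
  = 1.5052 bits
H(T) = -[(7/16)·log₂(7/16) + (1/16)·log₂(1/16) + (1/2)·log₂(1/2)]
  = 0.5218 + 0.2500 + 0.5000
  = 1.2718 bits

Maximum possible I(S;T) = min(1.5052, 1.2718) = 1.2718 bits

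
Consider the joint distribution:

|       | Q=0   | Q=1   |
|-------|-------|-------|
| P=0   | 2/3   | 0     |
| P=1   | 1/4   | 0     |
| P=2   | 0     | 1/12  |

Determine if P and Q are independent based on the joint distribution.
Marginal P(P) (row sums):
  P(P=0) = 2/3 + 0 = 2/3
  P(P=1) = 1/4 + 0 = 1/4
  P(P=2) = 0 + 1/12 = 1/12
Marginal P(Q) (column sums):
  P(Q=0) = 2/3 + 1/4 + 0 = 11/12
  P(Q=1) = 0 + 0 + 1/12 = 1/12

P and Q are independent iff P(P=i,Q=j) = P(P=i)·P(Q=j) for every cell.
  P(P=0)·P(Q=0) = 2/3 × 11/12 = 11/18, but P(P=0,Q=0) = 2/3 ✗

No, P and Q are not independent. Quantitatively, I(P;Q) > 0:

H(P) = -[(2/3)·log₂(2/3) + (1/4)·log₂(1/4) + (1/12)·log₂(1/12)]
  = 0.3900 + 0.5000 + 0.2987
  = 1.1887 bits
H(Q) = -[(11/12)·log₂(11/12) + (1/12)·log₂(1/12)]
  = 0.1151 + 0.2987
  = 0.4138 bits
H(P,Q) = -[(2/3)·log₂(2/3) + (1/4)·log₂(1/4) + (1/12)·log₂(1/12)]
  = 0.3900 + 0.5000 + 0.2987
  = 1.1887 bits
I(P;Q) = H(P) + H(Q) - H(P,Q) = 1.1887 + 0.4138 - 1.1887 = 0.4138 bits > 0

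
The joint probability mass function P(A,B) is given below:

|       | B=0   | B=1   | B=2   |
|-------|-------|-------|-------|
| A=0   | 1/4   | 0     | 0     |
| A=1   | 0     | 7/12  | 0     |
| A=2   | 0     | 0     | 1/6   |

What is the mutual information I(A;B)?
Marginal P(A) (row sums):
  P(A=0) = 1/4 + 0 + 0 = 1/4
  P(A=1) = 0 + 7/12 + 0 = 7/12
  P(A=2) = 0 + 0 + 1/6 = 1/6
Marginal P(B) (column sums):
  P(B=0) = 1/4 + 0 + 0 = 1/4
  P(B=1) = 0 + 7/12 + 0 = 7/12
  P(B=2) = 0 + 0 + 1/6 = 1/6

H(A) = -[(1/4)·log₂(1/4) + (7/12)·log₂(7/12) + (1/6)·log₂(1/6)]
  = 0.5000 + 0.4536 + 0.4308
  = 1.3844 bits
H(B) = -[(1/4)·log₂(1/4) + (7/12)·log₂(7/12) + (1/6)·log₂(1/6)]
  = 0.5000 + 0.4536 + 0.4308
  = 1.3844 bits
H(A,B) = -[(1/4)·log₂(1/4) + (7/12)·log₂(7/12) + (1/6)·log₂(1/6)]
  = 0.5000 + 0.4536 + 0.4308
  = 1.3844 bits

I(A;B) = H(A) + H(B) - H(A,B)
  = 1.3844 + 1.3844 - 1.3844
  = 1.3844 bits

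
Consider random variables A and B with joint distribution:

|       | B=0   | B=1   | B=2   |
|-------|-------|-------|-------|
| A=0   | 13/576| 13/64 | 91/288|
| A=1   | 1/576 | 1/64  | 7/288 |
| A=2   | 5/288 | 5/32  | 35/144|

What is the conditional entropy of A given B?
Marginal P(B) (column sums):
  P(B=0) = 13/576 + 1/576 + 5/288 = 1/24
  P(B=1) = 13/64 + 1/64 + 5/32 = 3/8
  P(B=2) = 91/288 + 7/288 + 35/144 = 7/12

H(A|B) = -Σ P(A,B)·log₂ P(A|B), where P(A|B) = P(A,B) / P(B)
  (A=0,B=0): P(A|B) = (13/576)/(1/24) = 13/24;  -(13/576)·log₂(13/24) = 0.0200
  (A=0,B=1): P(A|B) = (13/64)/(3/8) = 13/24;  -(13/64)·log₂(13/24) = 0.1797
  (A=0,B=2): P(A|B) = (91/288)/(7/12) = 13/24;  -(91/288)·log₂(13/24) = 0.2795
  (A=1,B=0): P(A|B) = (1/576)/(1/24) = 1/24;  -(1/576)·log₂(1/24) = 0.0080
  (A=1,B=1): P(A|B) = (1/64)/(3/8) = 1/24;  -(1/64)·log₂(1/24) = 0.0716
  (A=1,B=2): P(A|B) = (7/288)/(7/12) = 1/24;  -(7/288)·log₂(1/24) = 0.1114
  (A=2,B=0): P(A|B) = (5/288)/(1/24) = 5/12;  -(5/288)·log₂(5/12) = 0.0219
  (A=2,B=1): P(A|B) = (5/32)/(3/8) = 5/12;  -(5/32)·log₂(5/12) = 0.1973
  (A=2,B=2): P(A|B) = (35/144)/(7/12) = 5/12;  -(35/144)·log₂(5/12) = 0.3070
H(A|B) = 0.0200 + 0.1797 + 0.2795 + 0.0080 + 0.0716 + 0.1114 + 0.0219 + 0.1973 + 0.3070
  = 1.1964 bits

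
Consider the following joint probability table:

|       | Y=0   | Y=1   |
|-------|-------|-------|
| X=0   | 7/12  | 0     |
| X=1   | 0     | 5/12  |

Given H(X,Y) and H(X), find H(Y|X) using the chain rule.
From the chain rule: H(X,Y) = H(X) + H(Y|X)
Therefore: H(Y|X) = H(X,Y) - H(X)

H(X,Y) = -[(7/12)·log₂(7/12) + (5/12)·log₂(5/12)]
  = 0.4536 + 0.5263
  = 0.9799 bits
Marginal P(X) (row sums):
  P(X=0) = 7/12 + 0 = 7/12
  P(X=1) = 0 + 5/12 = 5/12
H(X) = -[(7/12)·log₂(7/12) + (5/12)·log₂(5/12)]
  = 0.4536 + 0.5263
  = 0.9799 bits

H(Y|X) = 0.9799 - 0.9799 = 0.0000 bits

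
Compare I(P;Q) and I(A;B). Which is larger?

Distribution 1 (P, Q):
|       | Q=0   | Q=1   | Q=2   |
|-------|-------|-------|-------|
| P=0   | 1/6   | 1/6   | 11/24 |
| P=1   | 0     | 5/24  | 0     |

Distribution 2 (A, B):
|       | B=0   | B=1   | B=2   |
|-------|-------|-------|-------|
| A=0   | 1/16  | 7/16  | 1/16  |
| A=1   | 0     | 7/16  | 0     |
Distribution 1 (P, Q):
Marginal P(P) (row sums):
  P(P=0) = 1/6 + 1/6 + 11/24 = 19/24
  P(P=1) = 0 + 5/24 + 0 = 5/24
Marginal P(Q) (column sums):
  P(Q=0) = 1/6 + 0 = 1/6
  P(Q=1) = 1/6 + 5/24 = 3/8
  P(Q=2) = 11/24 + 0 = 11/24

H(P) = -[(19/24)·log₂(19/24) + (5/24)·log₂(5/24)]
  = 0.2668 + 0.4715
  = 0.7383 bits
H(Q) = -[(1/6)·log₂(1/6) + (3/8)·log₂(3/8) + (11/24)·log₂(11/24)]
  = 0.4308 + 0.5306 + 0.5159
  = 1.4773 bits
H(P,Q) = -[(1/6)·log₂(1/6) + (1/6)·log₂(1/6) + (11/24)·log₂(11/24) + (5/24)·log₂(5/24)]
  = 0.4308 + 0.4308 + 0.5159 + 0.4715
  = 1.8490 bits

I(P;Q) = H(P) + H(Q) - H(P,Q)
  = 0.7383 + 1.4773 - 1.8490
  = 0.3666 bits

Distribution 2 (A, B):
Marginal P(A) (row sums):
  P(A=0) = 1/16 + 7/16 + 1/16 = 9/16
  P(A=1) = 0 + 7/16 + 0 = 7/16
Marginal P(B) (column sums):
  P(B=0) = 1/16 + 0 = 1/16
  P(B=1) = 7/16 + 7/16 = 7/8
  P(B=2) = 1/16 + 0 = 1/16

H(A) = -[(9/16)·log₂(9/16) + (7/16)·log₂(7/16)]
  = 0.4669 + 0.5218
  = 0.9887 bits
H(B) = -[(1/16)·log₂(1/16) + (7/8)·log₂(7/8) + (1/16)·log₂(1/16)]
  = 0.2500 + 0.1686 + 0.2500
  = 0.6686 bits
H(A,B) = -[(1/16)·log₂(1/16) + (7/16)·log₂(7/16) + (1/16)·log₂(1/16) + (7/16)·log₂(7/16)]
  = 0.2500 + 0.5218 + 0.2500 + 0.5218
  = 1.5436 bits

I(A;B) = H(A) + H(B) - H(A,B)
  = 0.9887 + 0.6686 - 1.5436
  = 0.1137 bits

I(P;Q) = 0.3666 bits > I(A;B) = 0.1137 bits, so (P, Q) has the higher mutual information (stronger dependence).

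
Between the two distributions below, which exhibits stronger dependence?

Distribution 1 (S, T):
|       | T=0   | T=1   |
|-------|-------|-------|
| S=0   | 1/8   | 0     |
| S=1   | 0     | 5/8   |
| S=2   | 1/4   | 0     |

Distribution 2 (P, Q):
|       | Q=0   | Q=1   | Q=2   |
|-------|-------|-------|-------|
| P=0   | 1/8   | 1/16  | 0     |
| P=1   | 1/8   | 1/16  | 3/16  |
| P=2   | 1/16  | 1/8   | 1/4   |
Distribution 1 (S, T):
Marginal P(S) (row sums):
  P(S=0) = 1/8 + 0 = 1/8
  P(S=1) = 0 + 5/8 = 5/8
  P(S=2) = 1/4 + 0 = 1/4
Marginal P(T) (column sums):
  P(T=0) = 1/8 + 0 + 1/4 = 3/8
  P(T=1) = 0 + 5/8 + 0 = 5/8

H(S) = -[(1/8)·log₂(1/8) + (5/8)·log₂(5/8) + (1/4)·log₂(1/4)]
  = 0.3750 + 0.4238 + 0.5000
  = 1.2988 bits
H(T) = -[(3/8)·log₂(3/8) + (5/8)·log₂(5/8)]
  = 0.5306 + 0.4238
  = 0.9544 bits
H(S,T) = -[(1/8)·log₂(1/8) + (5/8)·log₂(5/8) + (1/4)·log₂(1/4)]
  = 0.3750 + 0.4238 + 0.5000
  = 1.2988 bits

I(S;T) = H(S) + H(T) - H(S,T)
  = 1.2988 + 0.9544 - 1.2988
  = 0.9544 bits

Distribution 2 (P, Q):
Marginal P(P) (row sums):
  P(P=0) = 1/8 + 1/16 + 0 = 3/16
  P(P=1) = 1/8 + 1/16 + 3/16 = 3/8
  P(P=2) = 1/16 + 1/8 + 1/4 = 7/16
Marginal P(Q) (column sums):
  P(Q=0) = 1/8 + 1/8 + 1/16 = 5/16
  P(Q=1) = 1/16 + 1/16 + 1/8 = 1/4
  P(Q=2) = 0 + 3/16 + 1/4 = 7/16

H(P) = -[(3/16)·log₂(3/16) + (3/8)·log₂(3/8) + (7/16)·log₂(7/16)]
  = 0.4528 + 0.5306 + 0.5218
  = 1.5052 bits
H(Q) = -[(5/16)·log₂(5/16) + (1/4)·log₂(1/4) + (7/16)·log₂(7/16)]
  = 0.5244 + 0.5000 + 0.5218
  = 1.5462 bits
H(P,Q) = -[(1/8)·log₂(1/8) + (1/16)·log₂(1/16) + (1/8)·log₂(1/8) + (1/16)·log₂(1/16) + (3/16)·log₂(3/16) + (1/16)·log₂(1/16) + (1/8)·log₂(1/8) + (1/4)·log₂(1/4)]
  = 0.3750 + 0.2500 + 0.3750 + 0.2500 + 0.4528 + 0.2500 + 0.3750 + 0.5000
  = 2.8278 bits

I(P;Q) = H(P) + H(Q) - H(P,Q)
  = 1.5052 + 1.5462 - 2.8278
  = 0.2236 bits

I(S;T) = 0.9544 bits > I(P;Q) = 0.2236 bits, so (S, T) has the higher mutual information (stronger dependence).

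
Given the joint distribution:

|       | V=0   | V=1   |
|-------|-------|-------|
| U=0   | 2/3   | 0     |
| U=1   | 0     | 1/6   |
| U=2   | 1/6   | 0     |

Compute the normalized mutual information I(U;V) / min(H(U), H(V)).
Marginal P(U) (row sums):
  P(U=0) = 2/3 + 0 = 2/3
  P(U=1) = 0 + 1/6 = 1/6
  P(U=2) = 1/6 + 0 = 1/6
Marginal P(V) (column sums):
  P(V=0) = 2/3 + 0 + 1/6 = 5/6
  P(V=1) = 0 + 1/6 + 0 = 1/6

H(U) = -[(2/3)·log₂(2/3) + (1/6)·log₂(1/6) + (1/6)·log₂(1/6)]
  = 0.3900 + 0.4308 + 0.4308
  = 1.2516 bits
H(V) = -[(5/6)·log₂(5/6) + (1/6)·log₂(1/6)]
  = 0.2192 + 0.4308
  = 0.6500 bits
H(U,V) = -[(2/3)·log₂(2/3) + (1/6)·log₂(1/6) + (1/6)·log₂(1/6)]
  = 0.3900 + 0.4308 + 0.4308
  = 1.2516 bits

I(U;V) = H(U) + H(V) - H(U,V)
  = 1.2516 + 0.6500 - 1.2516
  = 0.6500 bits

min(H(U), H(V)) = min(1.2516, 0.6500) = 0.6500 bits
Normalized MI = 0.6500 / 0.6500 = 1.0000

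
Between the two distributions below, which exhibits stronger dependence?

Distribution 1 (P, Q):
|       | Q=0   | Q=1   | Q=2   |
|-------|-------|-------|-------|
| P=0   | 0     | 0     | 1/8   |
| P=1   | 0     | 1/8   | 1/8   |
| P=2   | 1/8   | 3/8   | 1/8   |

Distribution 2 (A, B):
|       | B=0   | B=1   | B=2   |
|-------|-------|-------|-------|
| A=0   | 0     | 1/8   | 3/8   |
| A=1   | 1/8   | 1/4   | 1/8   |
Distribution 1 (P, Q):
Marginal P(P) (row sums):
  P(P=0) = 0 + 0 + 1/8 = 1/8
  P(P=1) = 0 + 1/8 + 1/8 = 1/4
  P(P=2) = 1/8 + 3/8 + 1/8 = 5/8
Marginal P(Q) (column sums):
  P(Q=0) = 0 + 0 + 1/8 = 1/8
  P(Q=1) = 0 + 1/8 + 3/8 = 1/2
  P(Q=2) = 1/8 + 1/8 + 1/8 = 3/8

H(P) = -[(1/8)·log₂(1/8) + (1/4)·log₂(1/4) + (5/8)·log₂(5/8)]
  = 0.3750 + 0.5000 + 0.4238
  = 1.2988 bits
H(Q) = -[(1/8)·log₂(1/8) + (1/2)·log₂(1/2) + (3/8)·log₂(3/8)]
  = 0.3750 + 0.5000 + 0.5306
  = 1.4056 bits
H(P,Q) = -[(1/8)·log₂(1/8) + (1/8)·log₂(1/8) + (1/8)·log₂(1/8) + (1/8)·log₂(1/8) + (3/8)·log₂(3/8) + (1/8)·log₂(1/8)]
  = 0.3750 + 0.3750 + 0.3750 + 0.3750 + 0.5306 + 0.3750
  = 2.4056 bits

I(P;Q) = H(P) + H(Q) - H(P,Q)
  = 1.2988 + 1.4056 - 2.4056
  = 0.2988 bits

Distribution 2 (A, B):
Marginal P(A) (row sums):
  P(A=0) = 0 + 1/8 + 3/8 = 1/2
  P(A=1) = 1/8 + 1/4 + 1/8 = 1/2
Marginal P(B) (column sums):
  P(B=0) = 0 + 1/8 = 1/8
  P(B=1) = 1/8 + 1/4 = 3/8
  P(B=2) = 3/8 + 1/8 = 1/2

H(A) = -[(1/2)·log₂(1/2) + (1/2)·log₂(1/2)]
  = 0.5000 + 0.5000
  = 1.0000 bits
H(B) = -[(1/8)·log₂(1/8) + (3/8)·log₂(3/8) + (1/2)·log₂(1/2)]
  = 0.3750 + 0.5306 + 0.5000
  = 1.4056 bits
H(A,B) = -[(1/8)·log₂(1/8) + (3/8)·log₂(3/8) + (1/8)·log₂(1/8) + (1/4)·log₂(1/4) + (1/8)·log₂(1/8)]
  = 0.3750 + 0.5306 + 0.3750 + 0.5000 + 0.3750
  = 2.1556 bits

I(A;B) = H(A) + H(B) - H(A,B)
  = 1.0000 + 1.4056 - 2.1556
  = 0.2500 bits

I(P;Q) = 0.2988 bits > I(A;B) = 0.2500 bits, so (P, Q) has the higher mutual information (stronger dependence).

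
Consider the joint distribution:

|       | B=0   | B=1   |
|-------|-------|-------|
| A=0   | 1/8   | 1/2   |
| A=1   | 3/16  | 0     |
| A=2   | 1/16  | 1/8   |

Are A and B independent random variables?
Marginal P(A) (row sums):
  P(A=0) = 1/8 + 1/2 = 5/8
  P(A=1) = 3/16 + 0 = 3/16
  P(A=2) = 1/16 + 1/8 = 3/16
Marginal P(B) (column sums):
  P(B=0) = 1/8 + 3/16 + 1/16 = 3/8
  P(B=1) = 1/2 + 0 + 1/8 = 5/8

A and B are independent iff P(A=i,B=j) = P(A=i)·P(B=j) for every cell.
  P(A=0)·P(B=0) = 5/8 × 3/8 = 15/64, but P(A=0,B=0) = 1/8 ✗

No, A and B are not independent. Quantitatively, I(A;B) > 0:

H(A) = -[(5/8)·log₂(5/8) + (3/16)·log₂(3/16) + (3/16)·log₂(3/16)]
  = 0.4238 + 0.4528 + 0.4528
  = 1.3294 bits
H(B) = -[(3/8)·log₂(3/8) + (5/8)·log₂(5/8)]
  = 0.5306 + 0.4238
  = 0.9544 bits
H(A,B) = -[(1/8)·log₂(1/8) + (1/2)·log₂(1/2) + (3/16)·log₂(3/16) + (1/16)·log₂(1/16) + (1/8)·log₂(1/8)]
  = 0.3750 + 0.5000 + 0.4528 + 0.2500 + 0.3750
  = 1.9528 bits
I(A;B) = H(A) + H(B) - H(A,B) = 1.3294 + 0.9544 - 1.9528 = 0.3310 bits > 0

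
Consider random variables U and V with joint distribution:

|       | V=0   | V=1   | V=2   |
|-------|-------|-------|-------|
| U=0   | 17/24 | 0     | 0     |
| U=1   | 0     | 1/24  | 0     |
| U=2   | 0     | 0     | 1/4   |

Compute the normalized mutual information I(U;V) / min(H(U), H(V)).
Marginal P(U) (row sums):
  P(U=0) = 17/24 + 0 + 0 = 17/24
  P(U=1) = 0 + 1/24 + 0 = 1/24
  P(U=2) = 0 + 0 + 1/4 = 1/4
Marginal P(V) (column sums):
  P(V=0) = 17/24 + 0 + 0 = 17/24
  P(V=1) = 0 + 1/24 + 0 = 1/24
  P(V=2) = 0 + 0 + 1/4 = 1/4

H(U) = -[(17/24)·log₂(17/24) + (1/24)·log₂(1/24) + (1/4)·log₂(1/4)]
  = 0.3524 + 0.1910 + 0.5000
  = 1.0434 bits
H(V) = -[(17/24)·log₂(17/24) + (1/24)·log₂(1/24) + (1/4)·log₂(1/4)]
  = 0.3524 + 0.1910 + 0.5000
  = 1.0434 bits
H(U,V) = -[(17/24)·log₂(17/24) + (1/24)·log₂(1/24) + (1/4)·log₂(1/4)]
  = 0.3524 + 0.1910 + 0.5000
  = 1.0434 bits

I(U;V) = H(U) + H(V) - H(U,V)
  = 1.0434 + 1.0434 - 1.0434
  = 1.0434 bits

min(H(U), H(V)) = min(1.0434, 1.0434) = 1.0434 bits
Normalized MI = 1.0434 / 1.0434 = 1.0000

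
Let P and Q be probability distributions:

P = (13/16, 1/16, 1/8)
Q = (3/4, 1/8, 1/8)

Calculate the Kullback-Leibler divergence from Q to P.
D(P||Q) = Σ P(i) log₂(P(i)/Q(i))
  i=0: (13/16) × log₂((13/16)/(3/4)) = (13/16) × log₂(13/12) = 0.0938
  i=1: (1/16) × log₂((1/16)/(1/8)) = (1/16) × log₂(1/2) = -0.0625
  i=2: (1/8) × log₂((1/8)/(1/8)) = (1/8) × log₂(1) = 0.0000
D(P||Q) = 0.0938 - 0.0625 + 0.0000
  = 0.0313 bits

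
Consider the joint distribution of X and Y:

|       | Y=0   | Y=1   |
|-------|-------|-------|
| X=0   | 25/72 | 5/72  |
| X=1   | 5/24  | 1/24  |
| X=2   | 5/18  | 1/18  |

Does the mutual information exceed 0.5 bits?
Marginal P(X) (row sums):
  P(X=0) = 25/72 + 5/72 = 5/12
  P(X=1) = 5/24 + 1/24 = 1/4
  P(X=2) = 5/18 + 1/18 = 1/3
Marginal P(Y) (column sums):
  P(Y=0) = 25/72 + 5/24 + 5/18 = 5/6
  P(Y=1) = 5/72 + 1/24 + 1/18 = 1/6

H(X) = -[(5/12)·log₂(5/12) + (1/4)·log₂(1/4) + (1/3)·log₂(1/3)]
  = 0.5263 + 0.5000 + 0.5283
  = 1.5546 bits
H(Y) = -[(5/6)·log₂(5/6) + (1/6)·log₂(1/6)]
  = 0.2192 + 0.4308
  = 0.6500 bits
H(X,Y) = -[(25/72)·log₂(25/72) + (5/72)·log₂(5/72) + (5/24)·log₂(5/24) + (1/24)·log₂(1/24) + (5/18)·log₂(5/18) + (1/18)·log₂(1/18)]
  = 0.5299 + 0.2672 + 0.4715 + 0.1910 + 0.5133 + 0.2317
  = 2.2046 bits

I(X;Y) = H(X) + H(Y) - H(X,Y)
  = 1.5546 + 0.6500 - 2.2046
  = 0.0000 bits

No. I(X;Y) = 0.0000 bits, which is ≤ 0.5 bits.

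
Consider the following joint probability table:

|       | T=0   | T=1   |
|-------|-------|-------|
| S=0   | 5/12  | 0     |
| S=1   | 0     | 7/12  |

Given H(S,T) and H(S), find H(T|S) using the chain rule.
From the chain rule: H(S,T) = H(S) + H(T|S)
Therefore: H(T|S) = H(S,T) - H(S)

H(S,T) = -[(5/12)·log₂(5/12) + (7/12)·log₂(7/12)]
  = 0.5263 + 0.4536
  = 0.9799 bits
Marginal P(S) (row sums):
  P(S=0) = 5/12 + 0 = 5/12
  P(S=1) = 0 + 7/12 = 7/12
H(S) = -[(5/12)·log₂(5/12) + (7/12)·log₂(7/12)]
  = 0.5263 + 0.4536
  = 0.9799 bits

H(T|S) = 0.9799 - 0.9799 = 0.0000 bits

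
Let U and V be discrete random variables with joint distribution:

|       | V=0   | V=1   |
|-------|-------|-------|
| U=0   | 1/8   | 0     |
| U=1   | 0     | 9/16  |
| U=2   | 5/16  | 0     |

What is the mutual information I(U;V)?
Marginal P(U) (row sums):
  P(U=0) = 1/8 + 0 = 1/8
  P(U=1) = 0 + 9/16 = 9/16
  P(U=2) = 5/16 + 0 = 5/16
Marginal P(V) (column sums):
  P(V=0) = 1/8 + 0 + 5/16 = 7/16
  P(V=1) = 0 + 9/16 + 0 = 9/16

H(U) = -[(1/8)·log₂(1/8) + (9/16)·log₂(9/16) + (5/16)·log₂(5/16)]
  = 0.3750 + 0.4669 + 0.5244
  = 1.3663 bits
H(V) = -[(7/16)·log₂(7/16) + (9/16)·log₂(9/16)]
  = 0.5218 + 0.4669
  = 0.9887 bits
H(U,V) = -[(1/8)·log₂(1/8) + (9/16)·log₂(9/16) + (5/16)·log₂(5/16)]
  = 0.3750 + 0.4669 + 0.5244
  = 1.3663 bits

I(U;V) = H(U) + H(V) - H(U,V)
  = 1.3663 + 0.9887 - 1.3663
  = 0.9887 bits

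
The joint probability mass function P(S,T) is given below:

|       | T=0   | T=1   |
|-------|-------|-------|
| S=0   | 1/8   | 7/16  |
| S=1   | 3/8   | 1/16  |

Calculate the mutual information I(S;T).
Marginal P(S) (row sums):
  P(S=0) = 1/8 + 7/16 = 9/16
  P(S=1) = 3/8 + 1/16 = 7/16
Marginal P(T) (column sums):
  P(T=0) = 1/8 + 3/8 = 1/2
  P(T=1) = 7/16 + 1/16 = 1/2

H(S) = -[(9/16)·log₂(9/16) + (7/16)·log₂(7/16)]
  = 0.4669 + 0.5218
  = 0.9887 bits
H(T) = -[(1/2)·log₂(1/2) + (1/2)·log₂(1/2)]
  = 0.5000 + 0.5000
  = 1.0000 bits
H(S,T) = -[(1/8)·log₂(1/8) + (7/16)·log₂(7/16) + (3/8)·log₂(3/8) + (1/16)·log₂(1/16)]
  = 0.3750 + 0.5218 + 0.5306 + 0.2500
  = 1.6774 bits

I(S;T) = H(S) + H(T) - H(S,T)
  = 0.9887 + 1.0000 - 1.6774
  = 0.3113 bits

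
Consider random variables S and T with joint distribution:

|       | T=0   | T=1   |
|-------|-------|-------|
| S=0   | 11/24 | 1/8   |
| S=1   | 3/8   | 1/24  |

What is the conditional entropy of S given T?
Marginal P(T) (column sums):
  P(T=0) = 11/24 + 3/8 = 5/6
  P(T=1) = 1/8 + 1/24 = 1/6

H(S|T) = -Σ P(S,T)·log₂ P(S|T), where P(S|T) = P(S,T) / P(T)
  (S=0,T=0): P(S|T) = (11/24)/(5/6) = 11/20;  -(11/24)·log₂(11/20) = 0.3953
  (S=0,T=1): P(S|T) = (1/8)/(1/6) = 3/4;  -(1/8)·log₂(3/4) = 0.0519
  (S=1,T=0): P(S|T) = (3/8)/(5/6) = 9/20;  -(3/8)·log₂(9/20) = 0.4320
  (S=1,T=1): P(S|T) = (1/24)/(1/6) = 1/4;  -(1/24)·log₂(1/4) = 0.0833
H(S|T) = 0.3953 + 0.0519 + 0.4320 + 0.0833
  = 0.9625 bits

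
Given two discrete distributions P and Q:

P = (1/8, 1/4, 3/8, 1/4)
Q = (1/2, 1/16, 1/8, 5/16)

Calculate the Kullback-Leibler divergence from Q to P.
D(P||Q) = Σ P(i) log₂(P(i)/Q(i))
  i=0: (1/8) × log₂((1/8)/(1/2)) = (1/8) × log₂(1/4) = -0.2500
  i=1: (1/4) × log₂((1/4)/(1/16)) = (1/4) × log₂(4) = 0.5000
  i=2: (3/8) × log₂((3/8)/(1/8)) = (3/8) × log₂(3) = 0.5944
  i=3: (1/4) × log₂((1/4)/(5/16)) = (1/4) × log₂(4/5) = -0.0805
D(P||Q) = -0.2500 + 0.5000 + 0.5944 - 0.0805
  = 0.7639 bits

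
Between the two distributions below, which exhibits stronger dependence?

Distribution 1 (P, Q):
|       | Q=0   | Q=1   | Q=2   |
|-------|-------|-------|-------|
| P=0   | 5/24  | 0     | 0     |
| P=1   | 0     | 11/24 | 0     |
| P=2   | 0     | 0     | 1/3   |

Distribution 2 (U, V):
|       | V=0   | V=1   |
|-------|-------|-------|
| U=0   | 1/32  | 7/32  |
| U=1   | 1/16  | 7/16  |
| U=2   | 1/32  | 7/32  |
Distribution 1 (P, Q):
Marginal P(P) (row sums):
  P(P=0) = 5/24 + 0 + 0 = 5/24
  P(P=1) = 0 + 11/24 + 0 = 11/24
  P(P=2) = 0 + 0 + 1/3 = 1/3
Marginal P(Q) (column sums):
  P(Q=0) = 5/24 + 0 + 0 = 5/24
  P(Q=1) = 0 + 11/24 + 0 = 11/24
  P(Q=2) = 0 + 0 + 1/3 = 1/3

H(P) = -[(5/24)·log₂(5/24) + (11/24)·log₂(11/24) + (1/3)·log₂(1/3)]
  = 0.4715 + 0.5159 + 0.5283
  = 1.5157 bits
H(Q) = -[(5/24)·log₂(5/24) + (11/24)·log₂(11/24) + (1/3)·log₂(1/3)]
  = 0.4715 + 0.5159 + 0.5283
  = 1.5157 bits
H(P,Q) = -[(5/24)·log₂(5/24) + (11/24)·log₂(11/24) + (1/3)·log₂(1/3)]
  = 0.4715 + 0.5159 + 0.5283
  = 1.5157 bits

I(P;Q) = H(P) + H(Q) - H(P,Q)
  = 1.5157 + 1.5157 - 1.5157
  = 1.5157 bits

Distribution 2 (U, V):
Marginal P(U) (row sums):
  P(U=0) = 1/32 + 7/32 = 1/4
  P(U=1) = 1/16 + 7/16 = 1/2
  P(U=2) = 1/32 + 7/32 = 1/4
Marginal P(V) (column sums):
  P(V=0) = 1/32 + 1/16 + 1/32 = 1/8
  P(V=1) = 7/32 + 7/16 + 7/32 = 7/8

H(U) = -[(1/4)·log₂(1/4) + (1/2)·log₂(1/2) + (1/4)·log₂(1/4)]
  = 0.5000 + 0.5000 + 0.5000
  = 1.5000 bits
H(V) = -[(1/8)·log₂(1/8) + (7/8)·log₂(7/8)]
  = 0.3750 + 0.1686
  = 0.5436 bits
H(U,V) = -[(1/32)·log₂(1/32) + (7/32)·log₂(7/32) + (1/16)·log₂(1/16) + (7/16)·log₂(7/16) + (1/32)·log₂(1/32) + (7/32)·log₂(7/32)]
  = 0.1563 + 0.4796 + 0.2500 + 0.5218 + 0.1563 + 0.4796
  = 2.0436 bits

I(U;V) = H(U) + H(V) - H(U,V)
  = 1.5000 + 0.5436 - 2.0436
  = 0.0000 bits

I(P;Q) = 1.5157 bits > I(U;V) = 0.0000 bits, so (P, Q) has the higher mutual information (stronger dependence).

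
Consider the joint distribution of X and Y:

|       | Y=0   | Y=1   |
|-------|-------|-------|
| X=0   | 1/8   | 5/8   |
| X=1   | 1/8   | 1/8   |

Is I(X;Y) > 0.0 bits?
Marginal P(X) (row sums):
  P(X=0) = 1/8 + 5/8 = 3/4
  P(X=1) = 1/8 + 1/8 = 1/4
Marginal P(Y) (column sums):
  P(Y=0) = 1/8 + 1/8 = 1/4
  P(Y=1) = 5/8 + 1/8 = 3/4

H(X) = -[(3/4)·log₂(3/4) + (1/4)·log₂(1/4)]
  = 0.3113 + 0.5000
  = 0.8113 bits
H(Y) = -[(1/4)·log₂(1/4) + (3/4)·log₂(3/4)]
  = 0.5000 + 0.3113
  = 0.8113 bits
H(X,Y) = -[(1/8)·log₂(1/8) + (5/8)·log₂(5/8) + (1/8)·log₂(1/8) + (1/8)·log₂(1/8)]
  = 0.3750 + 0.4238 + 0.3750 + 0.3750
  = 1.5488 bits

I(X;Y) = H(X) + H(Y) - H(X,Y)
  = 0.8113 + 0.8113 - 1.5488
  = 0.0738 bits

Yes. I(X;Y) = 0.0738 bits, which is > 0.0 bits.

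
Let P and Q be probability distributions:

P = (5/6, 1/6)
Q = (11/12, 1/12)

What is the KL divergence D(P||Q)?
D(P||Q) = Σ P(i) log₂(P(i)/Q(i))
  i=0: (5/6) × log₂((5/6)/(11/12)) = (5/6) × log₂(10/11) = -0.1146
  i=1: (1/6) × log₂((1/6)/(1/12)) = (1/6) × log₂(2) = 0.1667
D(P||Q) = -0.1146 + 0.1667
  = 0.0521 bits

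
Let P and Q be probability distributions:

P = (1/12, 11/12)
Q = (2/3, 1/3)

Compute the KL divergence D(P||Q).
D(P||Q) = Σ P(i) log₂(P(i)/Q(i))
  i=0: (1/12) × log₂((1/12)/(2/3)) = (1/12) × log₂(1/8) = -0.2500
  i=1: (11/12) × log₂((11/12)/(1/3)) = (11/12) × log₂(11/4) = 1.3378
D(P||Q) = -0.2500 + 1.3378
  = 1.0878 bits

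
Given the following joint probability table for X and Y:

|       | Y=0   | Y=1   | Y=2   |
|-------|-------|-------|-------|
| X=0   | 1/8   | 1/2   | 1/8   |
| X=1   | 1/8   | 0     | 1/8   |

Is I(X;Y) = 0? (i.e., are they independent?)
Marginal P(X) (row sums):
  P(X=0) = 1/8 + 1/2 + 1/8 = 3/4
  P(X=1) = 1/8 + 0 + 1/8 = 1/4
Marginal P(Y) (column sums):
  P(Y=0) = 1/8 + 1/8 = 1/4
  P(Y=1) = 1/2 + 0 = 1/2
  P(Y=2) = 1/8 + 1/8 = 1/4

X and Y are independent iff P(X=i,Y=j) = P(X=i)·P(Y=j) for every cell.
  P(X=0)·P(Y=0) = 3/4 × 1/4 = 3/16, but P(X=0,Y=0) = 1/8 ✗

No, X and Y are not independent. Quantitatively, I(X;Y) > 0:

H(X) = -[(3/4)·log₂(3/4) + (1/4)·log₂(1/4)]
  = 0.3113 + 0.5000
  = 0.8113 bits
H(Y) = -[(1/4)·log₂(1/4) + (1/2)·log₂(1/2) + (1/4)·log₂(1/4)]
  = 0.5000 + 0.5000 + 0.5000
  = 1.5000 bits
H(X,Y) = -[(1/8)·log₂(1/8) + (1/2)·log₂(1/2) + (1/8)·log₂(1/8) + (1/8)·log₂(1/8) + (1/8)·log₂(1/8)]
  = 0.3750 + 0.5000 + 0.3750 + 0.3750 + 0.3750
  = 2.0000 bits
I(X;Y) = H(X) + H(Y) - H(X,Y) = 0.8113 + 1.5000 - 2.0000 = 0.3113 bits > 0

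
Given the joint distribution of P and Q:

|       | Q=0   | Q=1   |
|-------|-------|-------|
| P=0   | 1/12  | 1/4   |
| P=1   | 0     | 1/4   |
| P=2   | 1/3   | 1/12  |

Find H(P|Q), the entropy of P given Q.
Marginal P(Q) (column sums):
  P(Q=0) = 1/12 + 0 + 1/3 = 5/12
  P(Q=1) = 1/4 + 1/4 + 1/12 = 7/12

H(P|Q) = -Σ P(P,Q)·log₂ P(P|Q), where P(P|Q) = P(P,Q) / P(Q)
  (cells with P(P,Q) = 0 contribute 0)
  (P=0,Q=0): P(P|Q) = (1/12)/(5/12) = 1/5;  -(1/12)·log₂(1/5) = 0.1935
  (P=0,Q=1): P(P|Q) = (1/4)/(7/12) = 3/7;  -(1/4)·log₂(3/7) = 0.3056
  (P=1,Q=1): P(P|Q) = (1/4)/(7/12) = 3/7;  -(1/4)·log₂(3/7) = 0.3056
  (P=2,Q=0): P(P|Q) = (1/3)/(5/12) = 4/5;  -(1/3)·log₂(4/5) = 0.1073
  (P=2,Q=1): P(P|Q) = (1/12)/(7/12) = 1/7;  -(1/12)·log₂(1/7) = 0.2339
H(P|Q) = 0.1935 + 0.3056 + 0.3056 + 0.1073 + 0.2339
  = 1.1459 bits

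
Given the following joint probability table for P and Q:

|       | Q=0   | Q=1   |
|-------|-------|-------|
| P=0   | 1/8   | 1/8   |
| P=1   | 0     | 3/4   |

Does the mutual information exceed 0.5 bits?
Marginal P(P) (row sums):
  P(P=0) = 1/8 + 1/8 = 1/4
  P(P=1) = 0 + 3/4 = 3/4
Marginal P(Q) (column sums):
  P(Q=0) = 1/8 + 0 = 1/8
  P(Q=1) = 1/8 + 3/4 = 7/8

H(P) = -[(1/4)·log₂(1/4) + (3/4)·log₂(3/4)]
  = 0.5000 + 0.3113
  = 0.8113 bits
H(Q) = -[(1/8)·log₂(1/8) + (7/8)·log₂(7/8)]
  = 0.3750 + 0.1686
  = 0.5436 bits
H(P,Q) = -[(1/8)·log₂(1/8) + (1/8)·log₂(1/8) + (3/4)·log₂(3/4)]
  = 0.3750 + 0.3750 + 0.3113
  = 1.0613 bits

I(P;Q) = H(P) + H(Q) - H(P,Q)
  = 0.8113 + 0.5436 - 1.0613
  = 0.2936 bits

No. I(P;Q) = 0.2936 bits, which is ≤ 0.5 bits.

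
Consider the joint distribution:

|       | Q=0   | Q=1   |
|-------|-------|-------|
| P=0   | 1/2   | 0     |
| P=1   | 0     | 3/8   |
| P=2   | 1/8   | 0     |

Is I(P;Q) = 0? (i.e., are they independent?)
Marginal P(P) (row sums):
  P(P=0) = 1/2 + 0 = 1/2
  P(P=1) = 0 + 3/8 = 3/8
  P(P=2) = 1/8 + 0 = 1/8
Marginal P(Q) (column sums):
  P(Q=0) = 1/2 + 0 + 1/8 = 5/8
  P(Q=1) = 0 + 3/8 + 0 = 3/8

P and Q are independent iff P(P=i,Q=j) = P(P=i)·P(Q=j) for every cell.
  P(P=0)·P(Q=0) = 1/2 × 5/8 = 5/16, but P(P=0,Q=0) = 1/2 ✗

No, P and Q are not independent. Quantitatively, I(P;Q) > 0:

H(P) = -[(1/2)·log₂(1/2) + (3/8)·log₂(3/8) + (1/8)·log₂(1/8)]
  = 0.5000 + 0.5306 + 0.3750
  = 1.4056 bits
H(Q) = -[(5/8)·log₂(5/8) + (3/8)·log₂(3/8)]
  = 0.4238 + 0.5306
  = 0.9544 bits
H(P,Q) = -[(1/2)·log₂(1/2) + (3/8)·log₂(3/8) + (1/8)·log₂(1/8)]
  = 0.5000 + 0.5306 + 0.3750
  = 1.4056 bits
I(P;Q) = H(P) + H(Q) - H(P,Q) = 1.4056 + 0.9544 - 1.4056 = 0.9544 bits > 0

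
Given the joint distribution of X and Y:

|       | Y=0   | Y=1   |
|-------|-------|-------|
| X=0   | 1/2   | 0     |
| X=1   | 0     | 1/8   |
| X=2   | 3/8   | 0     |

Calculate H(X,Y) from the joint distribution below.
H(X,Y) = -Σ P(X,Y) log₂ P(X,Y), summed over the non-zero cells:
H(X,Y) = -[(1/2)·log₂(1/2) + (1/8)·log₂(1/8) + (3/8)·log₂(3/8)]
  = 0.5000 + 0.3750 + 0.5306
  = 1.4056 bits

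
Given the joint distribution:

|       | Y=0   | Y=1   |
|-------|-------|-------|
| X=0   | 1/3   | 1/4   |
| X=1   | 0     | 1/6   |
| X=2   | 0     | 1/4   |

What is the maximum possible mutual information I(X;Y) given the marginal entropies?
The upper bound on mutual information is I(X;Y) ≤ min(H(X), H(Y)).

Marginal P(X) (row sums):
  P(X=0) = 1/3 + 1/4 = 7/12
  P(X=1) = 0 + 1/6 = 1/6
  P(X=2) = 0 + 1/4 = 1/4
Marginal P(Y) (column sums):
  P(Y=0) = 1/3 + 0 + 0 = 1/3
  P(Y=1) = 1/4 + 1/6 + 1/4 = 2/3

H(X) = -[(7/12)·log₂(7/12) + (1/6)·log₂(1/6) + (1/4)·log₂(1/4)]
  = 0.4536 + 0.4308 + 0.5000
  = 1.3844 bits
H(Y) = -[(1/3)·log₂(1/3) + (2/3)·log₂(2/3)]
  = 0.5283 + 0.3900
  = 0.9183 bits

Maximum possible I(X;Y) = min(1.3844, 0.9183) = 0.9183 bits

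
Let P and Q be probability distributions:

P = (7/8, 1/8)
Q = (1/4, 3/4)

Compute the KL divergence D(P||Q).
D(P||Q) = Σ P(i) log₂(P(i)/Q(i))
  i=0: (7/8) × log₂((7/8)/(1/4)) = (7/8) × log₂(7/2) = 1.5814
  i=1: (1/8) × log₂((1/8)/(3/4)) = (1/8) × log₂(1/6) = -0.3231
D(P||Q) = 1.5814 - 0.3231
  = 1.2583 bits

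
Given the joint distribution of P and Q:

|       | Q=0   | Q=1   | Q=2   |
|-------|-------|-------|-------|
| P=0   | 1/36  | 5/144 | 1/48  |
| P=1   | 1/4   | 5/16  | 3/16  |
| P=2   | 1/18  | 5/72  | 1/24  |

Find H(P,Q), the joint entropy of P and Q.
H(P,Q) = -Σ P(P,Q) log₂ P(P,Q), summed over the non-zero cells:
H(P,Q) = -[(1/36)·log₂(1/36) + (5/144)·log₂(5/144) + (1/48)·log₂(1/48) + (1/4)·log₂(1/4) + (5/16)·log₂(5/16) + (3/16)·log₂(3/16) + (1/18)·log₂(1/18) + (5/72)·log₂(5/72) + (1/24)·log₂(1/24)]
  = 0.1436 + 0.1683 + 0.1164 + 0.5000 + 0.5244 + 0.4528 + 0.2317 + 0.2672 + 0.1910
  = 2.5954 bits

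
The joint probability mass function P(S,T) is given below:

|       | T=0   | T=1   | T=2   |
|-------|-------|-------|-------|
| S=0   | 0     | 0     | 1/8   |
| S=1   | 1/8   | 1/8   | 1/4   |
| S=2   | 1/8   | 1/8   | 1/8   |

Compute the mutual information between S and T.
Marginal P(S) (row sums):
  P(S=0) = 0 + 0 + 1/8 = 1/8
  P(S=1) = 1/8 + 1/8 + 1/4 = 1/2
  P(S=2) = 1/8 + 1/8 + 1/8 = 3/8
Marginal P(T) (column sums):
  P(T=0) = 0 + 1/8 + 1/8 = 1/4
  P(T=1) = 0 + 1/8 + 1/8 = 1/4
  P(T=2) = 1/8 + 1/4 + 1/8 = 1/2

H(S) = -[(1/8)·log₂(1/8) + (1/2)·log₂(1/2) + (3/8)·log₂(3/8)]
  = 0.3750 + 0.5000 + 0.5306
  = 1.4056 bits
H(T) = -[(1/4)·log₂(1/4) + (1/4)·log₂(1/4) + (1/2)·log₂(1/2)]
  = 0.5000 + 0.5000 + 0.5000
  = 1.5000 bits
H(S,T) = -[(1/8)·log₂(1/8) + (1/8)·log₂(1/8) + (1/8)·log₂(1/8) + (1/4)·log₂(1/4) + (1/8)·log₂(1/8) + (1/8)·log₂(1/8) + (1/8)·log₂(1/8)]
  = 0.3750 + 0.3750 + 0.3750 + 0.5000 + 0.3750 + 0.3750 + 0.3750
  = 2.7500 bits

I(S;T) = H(S) + H(T) - H(S,T)
  = 1.4056 + 1.5000 - 2.7500
  = 0.1556 bits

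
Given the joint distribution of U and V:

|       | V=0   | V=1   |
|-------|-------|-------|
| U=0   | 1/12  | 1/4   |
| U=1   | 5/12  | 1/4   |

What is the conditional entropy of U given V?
Marginal P(V) (column sums):
  P(V=0) = 1/12 + 5/12 = 1/2
  P(V=1) = 1/4 + 1/4 = 1/2

H(U|V) = -Σ P(U,V)·log₂ P(U|V), where P(U|V) = P(U,V) / P(V)
  (U=0,V=0): P(U|V) = (1/12)/(1/2) = 1/6;  -(1/12)·log₂(1/6) = 0.2154
  (U=0,V=1): P(U|V) = (1/4)/(1/2) = 1/2;  -(1/4)·log₂(1/2) = 0.2500
  (U=1,V=0): P(U|V) = (5/12)/(1/2) = 5/6;  -(5/12)·log₂(5/6) = 0.1096
  (U=1,V=1): P(U|V) = (1/4)/(1/2) = 1/2;  -(1/4)·log₂(1/2) = 0.2500
H(U|V) = 0.2154 + 0.2500 + 0.1096 + 0.2500
  = 0.8250 bits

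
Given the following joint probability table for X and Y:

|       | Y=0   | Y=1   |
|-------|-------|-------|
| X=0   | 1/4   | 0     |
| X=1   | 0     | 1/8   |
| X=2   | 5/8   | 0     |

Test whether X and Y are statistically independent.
Marginal P(X) (row sums):
  P(X=0) = 1/4 + 0 = 1/4
  P(X=1) = 0 + 1/8 = 1/8
  P(X=2) = 5/8 + 0 = 5/8
Marginal P(Y) (column sums):
  P(Y=0) = 1/4 + 0 + 5/8 = 7/8
  P(Y=1) = 0 + 1/8 + 0 = 1/8

X and Y are independent iff P(X=i,Y=j) = P(X=i)·P(Y=j) for every cell.
  P(X=0)·P(Y=0) = 1/4 × 7/8 = 7/32, but P(X=0,Y=0) = 1/4 ✗

No, X and Y are not independent. Quantitatively, I(X;Y) > 0:

H(X) = -[(1/4)·log₂(1/4) + (1/8)·log₂(1/8) + (5/8)·log₂(5/8)]
  = 0.5000 + 0.3750 + 0.4238
  = 1.2988 bits
H(Y) = -[(7/8)·log₂(7/8) + (1/8)·log₂(1/8)]
  = 0.1686 + 0.3750
  = 0.5436 bits
H(X,Y) = -[(1/4)·log₂(1/4) + (1/8)·log₂(1/8) + (5/8)·log₂(5/8)]
  = 0.5000 + 0.3750 + 0.4238
  = 1.2988 bits
I(X;Y) = H(X) + H(Y) - H(X,Y) = 1.2988 + 0.5436 - 1.2988 = 0.5436 bits > 0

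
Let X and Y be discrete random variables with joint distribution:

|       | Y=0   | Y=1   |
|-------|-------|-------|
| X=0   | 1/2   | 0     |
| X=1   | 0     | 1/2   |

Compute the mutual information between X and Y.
Marginal P(X) (row sums):
  P(X=0) = 1/2 + 0 = 1/2
  P(X=1) = 0 + 1/2 = 1/2
Marginal P(Y) (column sums):
  P(Y=0) = 1/2 + 0 = 1/2
  P(Y=1) = 0 + 1/2 = 1/2

H(X) = -[(1/2)·log₂(1/2) + (1/2)·log₂(1/2)]
  = 0.5000 + 0.5000
  = 1.0000 bits
H(Y) = -[(1/2)·log₂(1/2) + (1/2)·log₂(1/2)]
  = 0.5000 + 0.5000
  = 1.0000 bits
H(X,Y) = -[(1/2)·log₂(1/2) + (1/2)·log₂(1/2)]
  = 0.5000 + 0.5000
  = 1.0000 bits

I(X;Y) = H(X) + H(Y) - H(X,Y)
  = 1.0000 + 1.0000 - 1.0000
  = 1.0000 bits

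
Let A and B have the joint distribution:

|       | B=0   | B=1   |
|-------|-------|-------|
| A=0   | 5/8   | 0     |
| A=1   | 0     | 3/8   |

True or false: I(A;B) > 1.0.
Marginal P(A) (row sums):
  P(A=0) = 5/8 + 0 = 5/8
  P(A=1) = 0 + 3/8 = 3/8
Marginal P(B) (column sums):
  P(B=0) = 5/8 + 0 = 5/8
  P(B=1) = 0 + 3/8 = 3/8

H(A) = -[(5/8)·log₂(5/8) + (3/8)·log₂(3/8)]
  = 0.4238 + 0.5306
  = 0.9544 bits
H(B) = -[(5/8)·log₂(5/8) + (3/8)·log₂(3/8)]
  = 0.4238 + 0.5306
  = 0.9544 bits
H(A,B) = -[(5/8)·log₂(5/8) + (3/8)·log₂(3/8)]
  = 0.4238 + 0.5306
  = 0.9544 bits

I(A;B) = H(A) + H(B) - H(A,B)
  = 0.9544 + 0.9544 - 0.9544
  = 0.9544 bits

False. I(A;B) = 0.9544 bits, which is ≤ 1.0 bits.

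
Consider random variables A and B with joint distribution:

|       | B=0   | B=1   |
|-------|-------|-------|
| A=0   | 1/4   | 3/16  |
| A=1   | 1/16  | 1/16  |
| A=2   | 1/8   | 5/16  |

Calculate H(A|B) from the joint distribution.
Marginal P(B) (column sums):
  P(B=0) = 1/4 + 1/16 + 1/8 = 7/16
  P(B=1) = 3/16 + 1/16 + 5/16 = 9/16

H(A|B) = -Σ P(A,B)·log₂ P(A|B), where P(A|B) = P(A,B) / P(B)
  (A=0,B=0): P(A|B) = (1/4)/(7/16) = 4/7;  -(1/4)·log₂(4/7) = 0.2018
  (A=0,B=1): P(A|B) = (3/16)/(9/16) = 1/3;  -(3/16)·log₂(1/3) = 0.2972
  (A=1,B=0): P(A|B) = (1/16)/(7/16) = 1/7;  -(1/16)·log₂(1/7) = 0.1755
  (A=1,B=1): P(A|B) = (1/16)/(9/16) = 1/9;  -(1/16)·log₂(1/9) = 0.1981
  (A=2,B=0): P(A|B) = (1/8)/(7/16) = 2/7;  -(1/8)·log₂(2/7) = 0.2259
  (A=2,B=1): P(A|B) = (5/16)/(9/16) = 5/9;  -(5/16)·log₂(5/9) = 0.2650
H(A|B) = 0.2018 + 0.2972 + 0.1755 + 0.1981 + 0.2259 + 0.2650
  = 1.3635 bits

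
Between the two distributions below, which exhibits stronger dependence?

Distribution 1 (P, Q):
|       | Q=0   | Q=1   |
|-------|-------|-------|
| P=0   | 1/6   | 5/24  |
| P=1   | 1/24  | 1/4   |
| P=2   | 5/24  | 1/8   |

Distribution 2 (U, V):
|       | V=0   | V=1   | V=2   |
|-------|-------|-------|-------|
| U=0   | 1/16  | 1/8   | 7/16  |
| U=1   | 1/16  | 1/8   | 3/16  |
Distribution 1 (P, Q):
Marginal P(P) (row sums):
  P(P=0) = 1/6 + 5/24 = 3/8
  P(P=1) = 1/24 + 1/4 = 7/24
  P(P=2) = 5/24 + 1/8 = 1/3
Marginal P(Q) (column sums):
  P(Q=0) = 1/6 + 1/24 + 5/24 = 5/12
  P(Q=1) = 5/24 + 1/4 + 1/8 = 7/12

H(P) = -[(3/8)·log₂(3/8) + (7/24)·log₂(7/24) + (1/3)·log₂(1/3)]
  = 0.5306 + 0.5185 + 0.5283
  = 1.5774 bits
H(Q) = -[(5/12)·log₂(5/12) + (7/12)·log₂(7/12)]
  = 0.5263 + 0.4536
  = 0.9799 bits
H(P,Q) = -[(1/6)·log₂(1/6) + (5/24)·log₂(5/24) + (1/24)·log₂(1/24) + (1/4)·log₂(1/4) + (5/24)·log₂(5/24) + (1/8)·log₂(1/8)]
  = 0.4308 + 0.4715 + 0.1910 + 0.5000 + 0.4715 + 0.3750
  = 2.4398 bits

I(P;Q) = H(P) + H(Q) - H(P,Q)
  = 1.5774 + 0.9799 - 2.4398
  = 0.1175 bits

Distribution 2 (U, V):
Marginal P(U) (row sums):
  P(U=0) = 1/16 + 1/8 + 7/16 = 5/8
  P(U=1) = 1/16 + 1/8 + 3/16 = 3/8
Marginal P(V) (column sums):
  P(V=0) = 1/16 + 1/16 = 1/8
  P(V=1) = 1/8 + 1/8 = 1/4
  P(V=2) = 7/16 + 3/16 = 5/8

H(U) = -[(5/8)·log₂(5/8) + (3/8)·log₂(3/8)]
  = 0.4238 + 0.5306
  = 0.9544 bits
H(V) = -[(1/8)·log₂(1/8) + (1/4)·log₂(1/4) + (5/8)·log₂(5/8)]
  = 0.3750 + 0.5000 + 0.4238
  = 1.2988 bits
H(U,V) = -[(1/16)·log₂(1/16) + (1/8)·log₂(1/8) + (7/16)·log₂(7/16) + (1/16)·log₂(1/16) + (1/8)·log₂(1/8) + (3/16)·log₂(3/16)]
  = 0.2500 + 0.3750 + 0.5218 + 0.2500 + 0.3750 + 0.4528
  = 2.2246 bits

I(U;V) = H(U) + H(V) - H(U,V)
  = 0.9544 + 1.2988 - 2.2246
  = 0.0286 bits

I(P;Q) = 0.1175 bits > I(U;V) = 0.0286 bits, so (P, Q) has the higher mutual information (stronger dependence).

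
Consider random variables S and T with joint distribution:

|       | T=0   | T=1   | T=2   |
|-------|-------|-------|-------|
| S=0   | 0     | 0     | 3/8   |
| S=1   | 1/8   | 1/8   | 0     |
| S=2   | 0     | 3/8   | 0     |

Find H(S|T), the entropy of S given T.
Marginal P(T) (column sums):
  P(T=0) = 0 + 1/8 + 0 = 1/8
  P(T=1) = 0 + 1/8 + 3/8 = 1/2
  P(T=2) = 3/8 + 0 + 0 = 3/8

H(S|T) = -Σ P(S,T)·log₂ P(S|T), where P(S|T) = P(S,T) / P(T)
  (cells with P(S,T) = 0 contribute 0)
  (S=0,T=2): P(S|T) = (3/8)/(3/8) = 1;  -(3/8)·log₂(1) = 0.0000
  (S=1,T=0): P(S|T) = (1/8)/(1/8) = 1;  -(1/8)·log₂(1) = 0.0000
  (S=1,T=1): P(S|T) = (1/8)/(1/2) = 1/4;  -(1/8)·log₂(1/4) = 0.2500
  (S=2,T=1): P(S|T) = (3/8)/(1/2) = 3/4;  -(3/8)·log₂(3/4) = 0.1556
H(S|T) = 0.0000 + 0.0000 + 0.2500 + 0.1556
  = 0.4056 bits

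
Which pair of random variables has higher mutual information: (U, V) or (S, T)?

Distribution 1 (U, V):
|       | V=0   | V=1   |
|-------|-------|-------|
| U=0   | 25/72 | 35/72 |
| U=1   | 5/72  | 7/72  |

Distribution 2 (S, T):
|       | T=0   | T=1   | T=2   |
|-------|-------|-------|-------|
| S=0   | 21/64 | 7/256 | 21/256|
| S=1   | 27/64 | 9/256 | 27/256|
Distribution 1 (U, V):
Marginal P(U) (row sums):
  P(U=0) = 25/72 + 35/72 = 5/6
  P(U=1) = 5/72 + 7/72 = 1/6
Marginal P(V) (column sums):
  P(V=0) = 25/72 + 5/72 = 5/12
  P(V=1) = 35/72 + 7/72 = 7/12

H(U) = -[(5/6)·log₂(5/6) + (1/6)·log₂(1/6)]
  = 0.2192 + 0.4308
  = 0.6500 bits
H(V) = -[(5/12)·log₂(5/12) + (7/12)·log₂(7/12)]
  = 0.5263 + 0.4536
  = 0.9799 bits
H(U,V) = -[(25/72)·log₂(25/72) + (35/72)·log₂(35/72) + (5/72)·log₂(5/72) + (7/72)·log₂(7/72)]
  = 0.5299 + 0.5059 + 0.2672 + 0.3269
  = 1.6299 bits

I(U;V) = H(U) + H(V) - H(U,V)
  = 0.6500 + 0.9799 - 1.6299
  = 0.0000 bits

Distribution 2 (S, T):
Marginal P(S) (row sums):
  P(S=0) = 21/64 + 7/256 + 21/256 = 7/16
  P(S=1) = 27/64 + 9/256 + 27/256 = 9/16
Marginal P(T) (column sums):
  P(T=0) = 21/64 + 27/64 = 3/4
  P(T=1) = 7/256 + 9/256 = 1/16
  P(T=2) = 21/256 + 27/256 = 3/16

H(S) = -[(7/16)·log₂(7/16) + (9/16)·log₂(9/16)]
  = 0.5218 + 0.4669
  = 0.9887 bits
H(T) = -[(3/4)·log₂(3/4) + (1/16)·log₂(1/16) + (3/16)·log₂(3/16)]
  = 0.3113 + 0.2500 + 0.4528
  = 1.0141 bits
H(S,T) = -[(21/64)·log₂(21/64) + (7/256)·log₂(7/256) + (21/256)·log₂(21/256) + (27/64)·log₂(27/64) + (9/256)·log₂(9/256) + (27/256)·log₂(27/256)]
  = 0.5275 + 0.1420 + 0.2959 + 0.5253 + 0.1698 + 0.3423
  = 2.0028 bits

I(S;T) = H(S) + H(T) - H(S,T)
  = 0.9887 + 1.0141 - 2.0028
  = 0.0000 bits

Both joint tables factor as the product of their marginals, so I(U;V) = I(S;T) = 0 bits: neither is larger (both pairs are independent).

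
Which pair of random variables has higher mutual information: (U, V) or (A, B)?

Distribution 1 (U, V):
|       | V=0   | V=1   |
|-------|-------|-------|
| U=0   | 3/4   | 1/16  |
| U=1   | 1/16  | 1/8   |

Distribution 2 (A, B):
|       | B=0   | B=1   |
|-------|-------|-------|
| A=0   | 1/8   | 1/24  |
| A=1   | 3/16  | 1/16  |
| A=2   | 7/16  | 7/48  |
Distribution 1 (U, V):
Marginal P(U) (row sums):
  P(U=0) = 3/4 + 1/16 = 13/16
  P(U=1) = 1/16 + 1/8 = 3/16
Marginal P(V) (column sums):
  P(V=0) = 3/4 + 1/16 = 13/16
  P(V=1) = 1/16 + 1/8 = 3/16

H(U) = -[(13/16)·log₂(13/16) + (3/16)·log₂(3/16)]
  = 0.2434 + 0.4528
  = 0.6962 bits
H(V) = -[(13/16)·log₂(13/16) + (3/16)·log₂(3/16)]
  = 0.2434 + 0.4528
  = 0.6962 bits
H(U,V) = -[(3/4)·log₂(3/4) + (1/16)·log₂(1/16) + (1/16)·log₂(1/16) + (1/8)·log₂(1/8)]
  = 0.3113 + 0.2500 + 0.2500 + 0.3750
  = 1.1863 bits

I(U;V) = H(U) + H(V) - H(U,V)
  = 0.6962 + 0.6962 - 1.1863
  = 0.2061 bits

Distribution 2 (A, B):
Marginal P(A) (row sums):
  P(A=0) = 1/8 + 1/24 = 1/6
  P(A=1) = 3/16 + 1/16 = 1/4
  P(A=2) = 7/16 + 7/48 = 7/12
Marginal P(B) (column sums):
  P(B=0) = 1/8 + 3/16 + 7/16 = 3/4
  P(B=1) = 1/24 + 1/16 + 7/48 = 1/4

H(A) = -[(1/6)·log₂(1/6) + (1/4)·log₂(1/4) + (7/12)·log₂(7/12)]
  = 0.4308 + 0.5000 + 0.4536
  = 1.3844 bits
H(B) = -[(3/4)·log₂(3/4) + (1/4)·log₂(1/4)]
  = 0.3113 + 0.5000
  = 0.8113 bits
H(A,B) = -[(1/8)·log₂(1/8) + (1/24)·log₂(1/24) + (3/16)·log₂(3/16) + (1/16)·log₂(1/16) + (7/16)·log₂(7/16) + (7/48)·log₂(7/48)]
  = 0.3750 + 0.1910 + 0.4528 + 0.2500 + 0.5218 + 0.4051
  = 2.1957 bits

I(A;B) = H(A) + H(B) - H(A,B)
  = 1.3844 + 0.8113 - 2.1957
  = 0.0000 bits

I(U;V) = 0.2061 bits > I(A;B) = 0.0000 bits, so (U, V) has the higher mutual information (stronger dependence).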